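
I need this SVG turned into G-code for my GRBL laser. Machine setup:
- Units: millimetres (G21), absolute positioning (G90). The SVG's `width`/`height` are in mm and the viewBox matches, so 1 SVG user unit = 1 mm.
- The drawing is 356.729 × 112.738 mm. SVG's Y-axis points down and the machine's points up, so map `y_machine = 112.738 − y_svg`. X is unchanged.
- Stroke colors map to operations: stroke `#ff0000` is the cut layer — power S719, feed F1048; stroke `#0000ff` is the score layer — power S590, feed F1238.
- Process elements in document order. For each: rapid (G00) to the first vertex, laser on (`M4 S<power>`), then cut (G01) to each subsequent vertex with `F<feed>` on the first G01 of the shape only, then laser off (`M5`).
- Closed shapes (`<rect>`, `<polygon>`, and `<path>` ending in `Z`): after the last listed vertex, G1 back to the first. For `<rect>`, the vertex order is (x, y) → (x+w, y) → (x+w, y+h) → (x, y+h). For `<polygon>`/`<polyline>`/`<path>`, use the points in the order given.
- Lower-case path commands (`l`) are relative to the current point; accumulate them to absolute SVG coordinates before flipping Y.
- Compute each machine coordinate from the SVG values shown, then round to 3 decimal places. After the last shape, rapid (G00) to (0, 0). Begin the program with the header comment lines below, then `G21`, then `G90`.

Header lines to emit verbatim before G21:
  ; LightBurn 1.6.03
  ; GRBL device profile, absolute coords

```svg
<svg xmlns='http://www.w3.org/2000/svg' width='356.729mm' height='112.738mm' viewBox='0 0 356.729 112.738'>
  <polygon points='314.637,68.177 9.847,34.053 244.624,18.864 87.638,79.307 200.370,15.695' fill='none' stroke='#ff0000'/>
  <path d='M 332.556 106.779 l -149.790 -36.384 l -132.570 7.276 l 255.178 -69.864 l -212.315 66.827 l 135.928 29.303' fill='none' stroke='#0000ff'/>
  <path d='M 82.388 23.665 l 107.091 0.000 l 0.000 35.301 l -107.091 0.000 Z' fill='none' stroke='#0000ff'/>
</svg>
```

; LightBurn 1.6.03
; GRBL device profile, absolute coords
G21
G90
G00 X314.637 Y44.561
M4 S719
G01 X9.847 Y78.685 F1048
G01 X244.624 Y93.874
G01 X87.638 Y33.431
G01 X200.370 Y97.043
G01 X314.637 Y44.561
M5
G00 X332.556 Y5.959
M4 S590
G01 X182.766 Y42.343 F1238
G01 X50.196 Y35.067
G01 X305.374 Y104.931
G01 X93.059 Y38.104
G01 X228.987 Y8.801
M5
G00 X82.388 Y89.073
M4 S590
G01 X189.479 Y89.073 F1238
G01 X189.479 Y53.772
G01 X82.388 Y53.772
G01 X82.388 Y89.073
M5
G00 X0.000 Y0.000

Since the viewBox matches the mm dimensions, user units are millimetres directly. The only transform is the Y-flip y_m = 112.738 − y_svg.

Shape 1 is a closed polygon drawn with `<polygon>`. Its stroke #ff0000 means cut at S719, F1048. After flipping Y the toolpath is (314.637,44.561) → (9.847,78.685) → (244.624,93.874) → (87.638,33.431) → (200.370,97.043) → (314.637,44.561), returning to the start.

Shape 2 is a open polyline drawn with `<path>`. Its stroke #0000ff means score at S590, F1238. After flipping Y the toolpath is (332.556,5.959) → (182.766,42.343) → (50.196,35.067) → (305.374,104.931) → (93.059,38.104) → (228.987,8.801).

Shape 3 is a rectangle drawn with `<path>`. Its stroke #0000ff means score at S590, F1238. After flipping Y the toolpath is (82.388,89.073) → (189.479,89.073) → (189.479,53.772) → (82.388,53.772) → (82.388,89.073), returning to the start.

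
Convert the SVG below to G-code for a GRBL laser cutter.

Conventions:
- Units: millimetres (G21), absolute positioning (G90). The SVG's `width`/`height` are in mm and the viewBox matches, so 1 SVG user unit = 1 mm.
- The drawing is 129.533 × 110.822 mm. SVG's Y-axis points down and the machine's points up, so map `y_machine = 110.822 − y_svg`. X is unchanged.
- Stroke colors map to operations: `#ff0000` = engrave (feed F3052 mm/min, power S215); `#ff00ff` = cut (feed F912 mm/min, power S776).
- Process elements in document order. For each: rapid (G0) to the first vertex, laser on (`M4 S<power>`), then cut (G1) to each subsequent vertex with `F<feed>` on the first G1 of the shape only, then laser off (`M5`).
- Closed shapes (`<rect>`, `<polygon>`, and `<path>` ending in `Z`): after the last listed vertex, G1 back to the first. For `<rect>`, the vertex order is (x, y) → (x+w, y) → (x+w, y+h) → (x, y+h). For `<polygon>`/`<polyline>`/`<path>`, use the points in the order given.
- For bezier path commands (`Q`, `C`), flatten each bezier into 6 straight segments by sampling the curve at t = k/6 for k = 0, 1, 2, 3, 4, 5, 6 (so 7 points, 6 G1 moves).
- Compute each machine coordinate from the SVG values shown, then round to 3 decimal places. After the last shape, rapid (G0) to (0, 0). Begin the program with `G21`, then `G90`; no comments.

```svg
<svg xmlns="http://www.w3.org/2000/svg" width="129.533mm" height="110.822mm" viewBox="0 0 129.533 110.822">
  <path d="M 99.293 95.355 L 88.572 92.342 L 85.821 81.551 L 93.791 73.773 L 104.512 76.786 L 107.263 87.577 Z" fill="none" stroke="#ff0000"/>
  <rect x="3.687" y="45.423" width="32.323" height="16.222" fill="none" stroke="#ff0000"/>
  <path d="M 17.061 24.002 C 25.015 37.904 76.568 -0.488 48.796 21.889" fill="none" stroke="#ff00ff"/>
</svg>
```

Since the viewBox matches the mm dimensions, user units are millimetres directly. The only transform is the Y-flip y_m = 110.822 − y_svg.

Shape 1 is a regular polygon drawn with `<path>`. Its stroke #ff0000 means engrave at S215, F3052. After flipping Y the toolpath is (99.293,15.467) → (88.572,18.480) → (85.821,29.271) → (93.791,37.049) → (104.512,34.036) → (107.263,23.245) → (99.293,15.467), returning to the start.

Shape 2 is a rectangle drawn with `<rect>`. Its stroke #ff0000 means engrave at S215, F3052. After flipping Y the toolpath is (3.687,65.399) → (36.010,65.399) → (36.010,49.177) → (3.687,49.177) → (3.687,65.399), returning to the start.

Shape 3 is a cubic bezier drawn with `<path>`. Its stroke #ff00ff means cut at S776, F912. After flipping Y the toolpath is (17.061,86.820) → (24.102,83.703) → (34.995,86.162) → (46.326,91.055) → (54.679,95.241) → (56.641,95.581) → (48.796,88.933).

G21
G90
G0 X99.293 Y15.467
M4 S215
G1 X88.572 Y18.480 F3052
G1 X85.821 Y29.271
G1 X93.791 Y37.049
G1 X104.512 Y34.036
G1 X107.263 Y23.245
G1 X99.293 Y15.467
M5
G0 X3.687 Y65.399
M4 S215
G1 X36.010 Y65.399 F3052
G1 X36.010 Y49.177
G1 X3.687 Y49.177
G1 X3.687 Y65.399
M5
G0 X17.061 Y86.820
M4 S776
G1 X24.102 Y83.703 F912
G1 X34.995 Y86.162
G1 X46.326 Y91.055
G1 X54.679 Y95.241
G1 X56.641 Y95.581
G1 X48.796 Y88.933
M5
G0 X0.000 Y0.000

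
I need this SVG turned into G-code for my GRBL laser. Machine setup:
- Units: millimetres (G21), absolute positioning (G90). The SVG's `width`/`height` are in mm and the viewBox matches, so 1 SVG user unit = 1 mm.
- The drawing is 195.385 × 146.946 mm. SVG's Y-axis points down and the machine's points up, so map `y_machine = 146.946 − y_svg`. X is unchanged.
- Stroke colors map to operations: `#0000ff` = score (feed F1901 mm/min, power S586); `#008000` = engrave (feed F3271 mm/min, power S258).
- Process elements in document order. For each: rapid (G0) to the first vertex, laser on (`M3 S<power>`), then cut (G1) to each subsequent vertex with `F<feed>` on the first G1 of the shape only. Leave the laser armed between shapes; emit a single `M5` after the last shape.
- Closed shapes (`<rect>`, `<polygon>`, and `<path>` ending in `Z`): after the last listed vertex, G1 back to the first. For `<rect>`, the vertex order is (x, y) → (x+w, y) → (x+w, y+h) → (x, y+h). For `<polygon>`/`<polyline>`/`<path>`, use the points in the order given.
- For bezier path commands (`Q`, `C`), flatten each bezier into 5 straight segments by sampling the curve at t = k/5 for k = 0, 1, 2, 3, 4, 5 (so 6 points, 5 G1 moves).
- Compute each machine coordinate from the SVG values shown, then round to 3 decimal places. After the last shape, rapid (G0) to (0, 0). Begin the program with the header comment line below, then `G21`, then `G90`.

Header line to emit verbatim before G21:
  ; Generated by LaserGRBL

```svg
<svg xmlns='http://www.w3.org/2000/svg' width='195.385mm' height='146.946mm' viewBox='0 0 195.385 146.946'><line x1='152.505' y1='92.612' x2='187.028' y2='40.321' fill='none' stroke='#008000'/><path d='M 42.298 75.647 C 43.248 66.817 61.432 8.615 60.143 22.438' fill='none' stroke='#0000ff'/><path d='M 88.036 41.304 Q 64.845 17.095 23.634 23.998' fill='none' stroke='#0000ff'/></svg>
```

; Generated by LaserGRBL
G21
G90
G0 X152.505 Y54.334
M3 S258
G1 X187.028 Y106.625 F3271
G0 X42.298 Y71.299
M3 S586
G1 X44.642 Y81.550 F1901
G1 X49.361 Y97.824
G1 X54.692 Y114.293
G1 X58.873 Y125.130
G1 X60.143 Y124.508
G0 X88.036 Y105.642
M3 S586
G1 X78.039 Y114.081 F1901
G1 X66.600 Y120.031
G1 X53.720 Y123.492
G1 X39.398 Y124.465
G1 X23.634 Y122.948
M5
G0 X0.000 Y0.000

1 u = 1 mm; y_m = 146.946 − y.

[1] `<line>` line segment, #008000→engrave S258 F3271: (152.505,54.334) → (187.028,106.625)

[2] `<path>` cubic bezier, #0000ff→score S586 F1901: (42.298,71.299) → (44.642,81.550) → (49.361,97.824) → (54.692,114.293) → (58.873,125.130) → (60.143,124.508)

[3] `<path>` quadratic bezier, #0000ff→score S586 F1901: (88.036,105.642) → (78.039,114.081) → (66.600,120.031) → (53.720,123.492) → (39.398,124.465) → (23.634,122.948)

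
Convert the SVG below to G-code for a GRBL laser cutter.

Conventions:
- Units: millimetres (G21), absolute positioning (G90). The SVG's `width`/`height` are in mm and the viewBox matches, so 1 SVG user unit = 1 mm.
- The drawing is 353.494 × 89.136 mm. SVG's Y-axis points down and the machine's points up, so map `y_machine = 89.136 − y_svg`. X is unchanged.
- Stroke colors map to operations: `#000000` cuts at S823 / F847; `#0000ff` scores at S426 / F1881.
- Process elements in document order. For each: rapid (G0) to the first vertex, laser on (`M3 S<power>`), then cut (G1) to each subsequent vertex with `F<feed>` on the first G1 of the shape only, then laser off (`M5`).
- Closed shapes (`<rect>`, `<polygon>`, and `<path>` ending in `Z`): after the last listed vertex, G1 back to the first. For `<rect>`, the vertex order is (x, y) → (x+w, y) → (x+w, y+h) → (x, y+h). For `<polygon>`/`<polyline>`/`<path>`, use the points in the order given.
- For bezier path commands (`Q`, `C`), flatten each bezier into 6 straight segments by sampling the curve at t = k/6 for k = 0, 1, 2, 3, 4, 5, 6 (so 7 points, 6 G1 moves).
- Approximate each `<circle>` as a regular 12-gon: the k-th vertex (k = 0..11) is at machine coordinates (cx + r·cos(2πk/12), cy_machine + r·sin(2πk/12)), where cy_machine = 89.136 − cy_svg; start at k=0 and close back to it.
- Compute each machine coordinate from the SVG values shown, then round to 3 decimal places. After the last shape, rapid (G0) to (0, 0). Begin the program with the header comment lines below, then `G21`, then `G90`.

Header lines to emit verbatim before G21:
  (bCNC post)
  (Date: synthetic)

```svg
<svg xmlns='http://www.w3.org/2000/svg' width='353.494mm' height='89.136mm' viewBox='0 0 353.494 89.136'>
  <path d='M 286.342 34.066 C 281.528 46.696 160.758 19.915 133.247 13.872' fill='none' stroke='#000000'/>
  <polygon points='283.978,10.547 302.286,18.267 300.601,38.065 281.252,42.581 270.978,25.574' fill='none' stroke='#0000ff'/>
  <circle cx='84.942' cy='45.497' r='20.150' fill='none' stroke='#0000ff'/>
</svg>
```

(bCNC post)
(Date: synthetic)
G21
G90
G0 X286.342 Y55.070
M3 S823
G1 X275.241 Y51.761 F847
G1 X250.625 Y53.349
G1 X218.306 Y58.165
G1 X184.096 Y64.536
G1 X153.805 Y70.793
G1 X133.247 Y75.264
M5
G0 X283.978 Y78.589
M3 S426
G1 X302.286 Y70.869 F1881
G1 X300.601 Y51.071
G1 X281.252 Y46.555
G1 X270.978 Y63.562
G1 X283.978 Y78.589
M5
G0 X105.092 Y43.639
M3 S426
G1 X102.392 Y53.714 F1881
G1 X95.017 Y61.089
G1 X84.942 Y63.789
G1 X74.867 Y61.089
G1 X67.492 Y53.714
G1 X64.792 Y43.639
G1 X67.492 Y33.564
G1 X74.867 Y26.189
G1 X84.942 Y23.489
G1 X95.017 Y26.189
G1 X102.392 Y33.564
G1 X105.092 Y43.639
M5
G0 X0.000 Y0.000

viewBox `0 0 353.494 89.136` with mm width/height → 1 unit = 1 mm. Flip: y_m = 89.136 − y_svg.

**Shape 1** — `<path>` cubic bezier, stroke `#000000` → cut (S823, F847). Control points (SVG): P0=(286.342,34.066), P1=(281.528,46.696), P2=(160.758,19.915), P3=(133.247,13.872); sampled at t=k/6. Machine vertices: (286.342,55.070) → (275.241,51.761) → (250.625,53.349) → (218.306,58.165) → (184.096,64.536) → (153.805,70.793) → (133.247,75.264). Open path.

**Shape 2** — `<polygon>` regular polygon, stroke `#0000ff` → score (S426, F1881). Machine vertices: (283.978,78.589) → (302.286,70.869) → (300.601,51.071) → (281.252,46.555) → (270.978,63.562) → (283.978,78.589). Closed: final G1 returns to the first vertex.

**Shape 3** — `<circle>` circle, stroke `#0000ff` → score (S426, F1881). Machine vertices: (105.092,43.639) → (102.392,53.714) → (95.017,61.089) → (84.942,63.789) → (74.867,61.089) → (67.492,53.714) → (64.792,43.639) → (67.492,33.564) → (74.867,26.189) → (84.942,23.489) → (95.017,26.189) → (102.392,33.564) → (105.092,43.639). Closed: final G1 returns to the first vertex.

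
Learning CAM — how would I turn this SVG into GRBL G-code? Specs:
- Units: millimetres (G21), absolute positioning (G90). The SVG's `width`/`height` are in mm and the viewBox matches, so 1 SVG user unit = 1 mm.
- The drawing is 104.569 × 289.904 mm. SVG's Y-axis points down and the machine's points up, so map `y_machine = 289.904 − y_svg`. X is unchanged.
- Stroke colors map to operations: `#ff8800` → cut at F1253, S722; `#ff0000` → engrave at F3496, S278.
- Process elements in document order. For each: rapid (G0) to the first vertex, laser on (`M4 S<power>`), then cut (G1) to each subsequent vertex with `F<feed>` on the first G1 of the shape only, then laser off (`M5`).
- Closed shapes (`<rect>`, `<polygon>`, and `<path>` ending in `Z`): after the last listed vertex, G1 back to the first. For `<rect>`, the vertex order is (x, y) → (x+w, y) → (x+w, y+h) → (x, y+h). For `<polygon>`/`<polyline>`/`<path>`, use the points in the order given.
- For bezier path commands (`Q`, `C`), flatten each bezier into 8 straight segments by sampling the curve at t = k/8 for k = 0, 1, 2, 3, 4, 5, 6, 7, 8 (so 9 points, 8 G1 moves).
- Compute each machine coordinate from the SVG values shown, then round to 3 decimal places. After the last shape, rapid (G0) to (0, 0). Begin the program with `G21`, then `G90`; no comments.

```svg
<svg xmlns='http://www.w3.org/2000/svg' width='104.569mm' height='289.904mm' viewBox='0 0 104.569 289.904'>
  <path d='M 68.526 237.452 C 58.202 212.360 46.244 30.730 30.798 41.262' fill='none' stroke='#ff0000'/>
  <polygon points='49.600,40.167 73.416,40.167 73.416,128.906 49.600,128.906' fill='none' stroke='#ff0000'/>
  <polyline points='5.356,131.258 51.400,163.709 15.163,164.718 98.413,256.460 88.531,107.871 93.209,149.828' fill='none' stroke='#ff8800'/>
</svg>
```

Since the viewBox matches the mm dimensions, user units are millimetres directly. The only transform is the Y-flip y_m = 289.904 − y_svg.

Shape 1 is a cubic bezier drawn with `<path>`. Its stroke #ff0000 means engrave at S278, F3496. After flipping Y the toolpath is (68.526,52.452) → (64.574,68.518) → (60.448,95.173) → (56.124,128.331) → (51.583,163.906) → (46.801,197.811) → (41.757,225.959) → (36.430,244.265) → (30.798,248.642).

Shape 2 is a rectangle drawn with `<polygon>`. Its stroke #ff0000 means engrave at S278, F3496. After flipping Y the toolpath is (49.600,249.737) → (73.416,249.737) → (73.416,160.998) → (49.600,160.998) → (49.600,249.737), returning to the start.

Shape 3 is a open polyline drawn with `<polyline>`. Its stroke #ff8800 means cut at S722, F1253. After flipping Y the toolpath is (5.356,158.646) → (51.400,126.195) → (15.163,125.186) → (98.413,33.444) → (88.531,182.033) → (93.209,140.076).

G21
G90
G0 X68.526 Y52.452
M4 S278
G1 X64.574 Y68.518 F3496
G1 X60.448 Y95.173
G1 X56.124 Y128.331
G1 X51.583 Y163.906
G1 X46.801 Y197.811
G1 X41.757 Y225.959
G1 X36.430 Y244.265
G1 X30.798 Y248.642
M5
G0 X49.600 Y249.737
M4 S278
G1 X73.416 Y249.737 F3496
G1 X73.416 Y160.998
G1 X49.600 Y160.998
G1 X49.600 Y249.737
M5
G0 X5.356 Y158.646
M4 S722
G1 X51.400 Y126.195 F1253
G1 X15.163 Y125.186
G1 X98.413 Y33.444
G1 X88.531 Y182.033
G1 X93.209 Y140.076
M5
G0 X0.000 Y0.000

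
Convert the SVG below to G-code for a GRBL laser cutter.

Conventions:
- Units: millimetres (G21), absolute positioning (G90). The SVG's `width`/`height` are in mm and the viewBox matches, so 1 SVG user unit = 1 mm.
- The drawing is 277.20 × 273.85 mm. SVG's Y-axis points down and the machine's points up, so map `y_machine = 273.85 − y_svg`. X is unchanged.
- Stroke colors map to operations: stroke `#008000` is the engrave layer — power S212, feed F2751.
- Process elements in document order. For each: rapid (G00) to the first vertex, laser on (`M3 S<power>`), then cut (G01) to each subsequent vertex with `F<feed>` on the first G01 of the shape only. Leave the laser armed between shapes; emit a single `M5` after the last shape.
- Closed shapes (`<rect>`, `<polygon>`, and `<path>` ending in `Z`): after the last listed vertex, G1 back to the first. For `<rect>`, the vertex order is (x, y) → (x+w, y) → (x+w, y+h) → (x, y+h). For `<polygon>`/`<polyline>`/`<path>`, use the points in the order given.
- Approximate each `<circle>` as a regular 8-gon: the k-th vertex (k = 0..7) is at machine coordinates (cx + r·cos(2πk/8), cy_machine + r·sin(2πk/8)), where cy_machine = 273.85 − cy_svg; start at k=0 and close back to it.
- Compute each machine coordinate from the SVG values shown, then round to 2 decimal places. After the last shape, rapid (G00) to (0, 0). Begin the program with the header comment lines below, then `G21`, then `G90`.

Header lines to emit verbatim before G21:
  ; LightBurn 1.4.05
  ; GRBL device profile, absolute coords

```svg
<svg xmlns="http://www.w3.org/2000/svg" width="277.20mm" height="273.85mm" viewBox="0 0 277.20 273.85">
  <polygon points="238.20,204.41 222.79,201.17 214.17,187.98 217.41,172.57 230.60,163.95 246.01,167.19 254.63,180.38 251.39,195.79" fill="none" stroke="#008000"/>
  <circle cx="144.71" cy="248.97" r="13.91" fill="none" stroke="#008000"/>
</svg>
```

; LightBurn 1.4.05
; GRBL device profile, absolute coords
G21
G90
G00 X238.20 Y69.44
M3 S212
G01 X222.79 Y72.68 F2751
G01 X214.17 Y85.87
G01 X217.41 Y101.28
G01 X230.60 Y109.90
G01 X246.01 Y106.66
G01 X254.63 Y93.47
G01 X251.39 Y78.06
G01 X238.20 Y69.44
G00 X158.62 Y24.88
M3 S212
G01 X154.55 Y34.72 F2751
G01 X144.71 Y38.79
G01 X134.87 Y34.72
G01 X130.80 Y24.88
G01 X134.87 Y15.04
G01 X144.71 Y10.97
G01 X154.55 Y15.04
G01 X158.62 Y24.88
M5
G00 X0.00 Y0.00

1 u = 1 mm; y_m = 273.85 − y.

[1] `<polygon>` regular polygon, #008000→engrave S212 F2751: (238.20,69.44) → (222.79,72.68) → (214.17,85.87) → (217.41,101.28) → (230.60,109.90) → (246.01,106.66) → (254.63,93.47) → (251.39,78.06) → (238.20,69.44) (closed)

[2] `<circle>` circle, #008000→engrave S212 F2751: (158.62,24.88) → (154.55,34.72) → (144.71,38.79) → (134.87,34.72) → (130.80,24.88) → (134.87,15.04) → (144.71,10.97) → (154.55,15.04) → (158.62,24.88) (closed)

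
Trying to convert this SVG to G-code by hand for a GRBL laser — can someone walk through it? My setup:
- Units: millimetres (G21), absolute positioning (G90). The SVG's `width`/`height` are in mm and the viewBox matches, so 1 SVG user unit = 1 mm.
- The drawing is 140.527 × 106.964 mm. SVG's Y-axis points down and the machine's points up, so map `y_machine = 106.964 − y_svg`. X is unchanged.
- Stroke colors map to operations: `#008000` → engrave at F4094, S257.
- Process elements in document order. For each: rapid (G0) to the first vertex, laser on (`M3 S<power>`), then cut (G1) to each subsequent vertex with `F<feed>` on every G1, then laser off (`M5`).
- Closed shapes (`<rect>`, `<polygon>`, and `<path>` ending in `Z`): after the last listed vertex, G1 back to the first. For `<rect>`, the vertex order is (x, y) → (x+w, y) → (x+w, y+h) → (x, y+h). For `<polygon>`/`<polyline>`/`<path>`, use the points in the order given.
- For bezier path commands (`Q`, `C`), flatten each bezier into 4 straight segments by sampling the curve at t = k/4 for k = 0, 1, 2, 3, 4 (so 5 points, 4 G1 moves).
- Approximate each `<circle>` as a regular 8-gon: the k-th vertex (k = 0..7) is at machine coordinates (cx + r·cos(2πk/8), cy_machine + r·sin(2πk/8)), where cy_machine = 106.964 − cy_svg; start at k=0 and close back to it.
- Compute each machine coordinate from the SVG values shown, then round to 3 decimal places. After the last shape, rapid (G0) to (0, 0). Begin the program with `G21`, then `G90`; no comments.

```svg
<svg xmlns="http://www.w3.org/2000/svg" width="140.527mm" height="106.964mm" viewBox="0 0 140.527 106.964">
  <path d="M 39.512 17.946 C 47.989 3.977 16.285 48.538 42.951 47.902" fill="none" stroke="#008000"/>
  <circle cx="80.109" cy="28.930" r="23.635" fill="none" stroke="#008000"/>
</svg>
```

G21
G90
G0 X39.512 Y89.018
M3 S257
G1 X39.876 Y90.141 F4094
G1 X34.411 Y79.040 F4094
G1 X32.356 Y65.439 F4094
G1 X42.951 Y59.062 F4094
M5
G0 X103.744 Y78.034
M3 S257
G1 X96.821 Y94.746 F4094
G1 X80.109 Y101.669 F4094
G1 X63.397 Y94.746 F4094
G1 X56.474 Y78.034 F4094
G1 X63.397 Y61.322 F4094
G1 X80.109 Y54.399 F4094
G1 X96.821 Y61.322 F4094
G1 X103.744 Y78.034 F4094
M5
G0 X0.000 Y0.000

Since the viewBox matches the mm dimensions, user units are millimetres directly. The only transform is the Y-flip y_m = 106.964 − y_svg.

Shape 1 is a cubic bezier drawn with `<path>`. Its stroke #008000 means engrave at S257, F4094. After flipping Y the toolpath is (39.512,89.018) → (39.876,90.141) → (34.411,79.040) → (32.356,65.439) → (42.951,59.062).

Shape 2 is a circle drawn with `<circle>`. Its stroke #008000 means engrave at S257, F4094. After flipping Y the toolpath is (103.744,78.034) → (96.821,94.746) → (80.109,101.669) → (63.397,94.746) → (56.474,78.034) → (63.397,61.322) → (80.109,54.399) → (96.821,61.322) → (103.744,78.034), returning to the start.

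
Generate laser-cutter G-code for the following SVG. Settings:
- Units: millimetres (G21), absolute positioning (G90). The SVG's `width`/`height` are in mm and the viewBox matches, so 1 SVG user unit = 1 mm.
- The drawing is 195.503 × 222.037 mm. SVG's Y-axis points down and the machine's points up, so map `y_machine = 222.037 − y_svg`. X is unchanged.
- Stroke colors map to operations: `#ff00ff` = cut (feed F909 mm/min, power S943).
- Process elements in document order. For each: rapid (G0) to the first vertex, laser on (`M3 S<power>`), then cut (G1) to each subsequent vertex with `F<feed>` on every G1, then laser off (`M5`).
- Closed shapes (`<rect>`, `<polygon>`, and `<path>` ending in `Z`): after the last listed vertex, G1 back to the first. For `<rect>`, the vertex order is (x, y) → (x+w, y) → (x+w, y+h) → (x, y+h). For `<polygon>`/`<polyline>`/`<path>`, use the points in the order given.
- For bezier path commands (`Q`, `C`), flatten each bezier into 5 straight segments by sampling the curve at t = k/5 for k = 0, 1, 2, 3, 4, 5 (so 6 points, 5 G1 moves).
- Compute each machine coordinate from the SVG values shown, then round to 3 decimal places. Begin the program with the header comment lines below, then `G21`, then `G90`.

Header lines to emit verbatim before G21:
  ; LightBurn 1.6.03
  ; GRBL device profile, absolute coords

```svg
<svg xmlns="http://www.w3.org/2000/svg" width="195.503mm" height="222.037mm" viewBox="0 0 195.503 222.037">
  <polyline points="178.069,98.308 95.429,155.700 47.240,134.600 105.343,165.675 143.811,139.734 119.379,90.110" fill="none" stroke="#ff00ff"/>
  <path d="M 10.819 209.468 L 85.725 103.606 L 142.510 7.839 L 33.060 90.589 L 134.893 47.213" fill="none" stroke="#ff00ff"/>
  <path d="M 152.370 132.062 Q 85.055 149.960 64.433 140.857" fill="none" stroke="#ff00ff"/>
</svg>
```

Since the viewBox matches the mm dimensions, user units are millimetres directly. The only transform is the Y-flip y_m = 222.037 − y_svg.

Shape 1 is a open polyline drawn with `<polyline>`. Its stroke #ff00ff means cut at S943, F909. After flipping Y the toolpath is (178.069,123.729) → (95.429,66.337) → (47.240,87.437) → (105.343,56.362) → (143.811,82.303) → (119.379,131.927).

Shape 2 is a open polyline drawn with `<path>`. Its stroke #ff00ff means cut at S943, F909. After flipping Y the toolpath is (10.819,12.569) → (85.725,118.431) → (142.510,214.198) → (33.060,131.448) → (134.893,174.824).

Shape 3 is a quadratic bezier drawn with `<path>`. Its stroke #ff00ff means cut at S943, F909. After flipping Y the toolpath is (152.370,89.975) → (127.312,83.896) → (105.989,79.977) → (88.401,78.218) → (74.550,78.619) → (64.433,81.180).

; LightBurn 1.6.03
; GRBL device profile, absolute coords
G21
G90
G0 X178.069 Y123.729
M3 S943
G1 X95.429 Y66.337 F909
G1 X47.240 Y87.437 F909
G1 X105.343 Y56.362 F909
G1 X143.811 Y82.303 F909
G1 X119.379 Y131.927 F909
M5
G0 X10.819 Y12.569
M3 S943
G1 X85.725 Y118.431 F909
G1 X142.510 Y214.198 F909
G1 X33.060 Y131.448 F909
G1 X134.893 Y174.824 F909
M5
G0 X152.370 Y89.975
M3 S943
G1 X127.312 Y83.896 F909
G1 X105.989 Y79.977 F909
G1 X88.401 Y78.218 F909
G1 X74.550 Y78.619 F909
G1 X64.433 Y81.180 F909
M5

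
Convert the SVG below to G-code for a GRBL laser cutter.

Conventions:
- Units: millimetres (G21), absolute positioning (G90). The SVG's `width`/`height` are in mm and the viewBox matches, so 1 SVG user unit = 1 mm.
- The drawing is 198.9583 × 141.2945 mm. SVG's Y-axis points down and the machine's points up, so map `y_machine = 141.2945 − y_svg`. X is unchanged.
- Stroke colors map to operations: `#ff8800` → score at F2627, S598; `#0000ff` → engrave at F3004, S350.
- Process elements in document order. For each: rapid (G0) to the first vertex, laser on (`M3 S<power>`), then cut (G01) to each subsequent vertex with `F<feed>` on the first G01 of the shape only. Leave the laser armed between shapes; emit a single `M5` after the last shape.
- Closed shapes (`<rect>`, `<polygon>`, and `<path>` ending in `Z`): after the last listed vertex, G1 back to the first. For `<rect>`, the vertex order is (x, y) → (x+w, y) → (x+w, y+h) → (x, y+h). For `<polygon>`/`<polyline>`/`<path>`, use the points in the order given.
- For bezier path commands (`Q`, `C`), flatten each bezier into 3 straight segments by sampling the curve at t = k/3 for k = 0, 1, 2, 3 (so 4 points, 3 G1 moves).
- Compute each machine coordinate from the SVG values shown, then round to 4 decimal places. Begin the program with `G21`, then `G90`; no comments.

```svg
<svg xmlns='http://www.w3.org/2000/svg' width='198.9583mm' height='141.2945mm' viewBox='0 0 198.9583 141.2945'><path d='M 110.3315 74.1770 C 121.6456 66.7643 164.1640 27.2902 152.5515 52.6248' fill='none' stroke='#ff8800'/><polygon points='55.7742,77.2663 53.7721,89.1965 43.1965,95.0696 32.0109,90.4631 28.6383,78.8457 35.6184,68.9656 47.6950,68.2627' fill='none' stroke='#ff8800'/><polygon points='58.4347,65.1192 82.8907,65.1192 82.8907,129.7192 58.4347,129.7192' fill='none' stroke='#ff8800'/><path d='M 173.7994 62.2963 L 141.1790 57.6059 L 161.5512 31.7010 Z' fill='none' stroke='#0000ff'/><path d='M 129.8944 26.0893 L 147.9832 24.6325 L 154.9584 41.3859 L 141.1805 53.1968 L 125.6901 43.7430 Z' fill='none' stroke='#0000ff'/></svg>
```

Since the viewBox matches the mm dimensions, user units are millimetres directly. The only transform is the Y-flip y_m = 141.2945 − y_svg.

Shape 1 is a cubic bezier drawn with `<path>`. Its stroke #ff8800 means score at S598, F2627. After flipping Y the toolpath is (110.3315,67.1175) → (128.8865,81.6296) → (149.2809,95.9892) → (152.5515,88.6697).

Shape 2 is a regular polygon drawn with `<polygon>`. Its stroke #ff8800 means score at S598, F2627. After flipping Y the toolpath is (55.7742,64.0282) → (53.7721,52.0980) → (43.1965,46.2249) → (32.0109,50.8314) → (28.6383,62.4488) → (35.6184,72.3289) → (47.6950,73.0318) → (55.7742,64.0282), returning to the start.

Shape 3 is a rectangle drawn with `<polygon>`. Its stroke #ff8800 means score at S598, F2627. After flipping Y the toolpath is (58.4347,76.1753) → (82.8907,76.1753) → (82.8907,11.5753) → (58.4347,11.5753) → (58.4347,76.1753), returning to the start.

Shape 4 is a regular polygon drawn with `<path>`. Its stroke #0000ff means engrave at S350, F3004. After flipping Y the toolpath is (173.7994,78.9982) → (141.1790,83.6886) → (161.5512,109.5935) → (173.7994,78.9982), returning to the start.

Shape 5 is a regular polygon drawn with `<path>`. Its stroke #0000ff means engrave at S350, F3004. After flipping Y the toolpath is (129.8944,115.2052) → (147.9832,116.6620) → (154.9584,99.9086) → (141.1805,88.0977) → (125.6901,97.5515) → (129.8944,115.2052), returning to the start.

G21
G90
G0 X110.3315 Y67.1175
M3 S598
G01 X128.8865 Y81.6296 F2627
G01 X149.2809 Y95.9892
G01 X152.5515 Y88.6697
G0 X55.7742 Y64.0282
M3 S598
G01 X53.7721 Y52.0980 F2627
G01 X43.1965 Y46.2249
G01 X32.0109 Y50.8314
G01 X28.6383 Y62.4488
G01 X35.6184 Y72.3289
G01 X47.6950 Y73.0318
G01 X55.7742 Y64.0282
G0 X58.4347 Y76.1753
M3 S598
G01 X82.8907 Y76.1753 F2627
G01 X82.8907 Y11.5753
G01 X58.4347 Y11.5753
G01 X58.4347 Y76.1753
G0 X173.7994 Y78.9982
M3 S350
G01 X141.1790 Y83.6886 F3004
G01 X161.5512 Y109.5935
G01 X173.7994 Y78.9982
G0 X129.8944 Y115.2052
M3 S350
G01 X147.9832 Y116.6620 F3004
G01 X154.9584 Y99.9086
G01 X141.1805 Y88.0977
G01 X125.6901 Y97.5515
G01 X129.8944 Y115.2052
M5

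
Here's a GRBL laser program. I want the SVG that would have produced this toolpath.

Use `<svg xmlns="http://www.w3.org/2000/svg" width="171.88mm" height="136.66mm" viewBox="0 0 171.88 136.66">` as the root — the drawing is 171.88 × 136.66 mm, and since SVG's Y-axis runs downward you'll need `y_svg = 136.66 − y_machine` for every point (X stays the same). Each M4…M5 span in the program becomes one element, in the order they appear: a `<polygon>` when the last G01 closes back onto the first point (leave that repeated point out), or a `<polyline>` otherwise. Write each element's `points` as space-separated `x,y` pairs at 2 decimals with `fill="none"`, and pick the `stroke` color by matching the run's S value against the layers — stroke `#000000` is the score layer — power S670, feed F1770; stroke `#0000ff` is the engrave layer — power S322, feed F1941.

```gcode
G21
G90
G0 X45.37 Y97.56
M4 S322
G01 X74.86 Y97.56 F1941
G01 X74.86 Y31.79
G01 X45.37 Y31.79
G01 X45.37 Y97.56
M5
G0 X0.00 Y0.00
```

Each laser-on run becomes one SVG element. Flip Y back into SVG space with y_svg = 136.66 − y_machine. Every run uses S322, so all elements get stroke `#0000ff` (engrave).

Run 1: The run returns to its start, so emit a `<polygon>` with points (Y-flipped): 45.37,39.10 74.86,39.10 74.86,104.87 45.37,104.87.

<svg xmlns="http://www.w3.org/2000/svg" width="171.88mm" height="136.66mm" viewBox="0 0 171.88 136.66">
  <polygon points="45.37,39.10 74.86,39.10 74.86,104.87 45.37,104.87" fill="none" stroke="#0000ff"/>
</svg>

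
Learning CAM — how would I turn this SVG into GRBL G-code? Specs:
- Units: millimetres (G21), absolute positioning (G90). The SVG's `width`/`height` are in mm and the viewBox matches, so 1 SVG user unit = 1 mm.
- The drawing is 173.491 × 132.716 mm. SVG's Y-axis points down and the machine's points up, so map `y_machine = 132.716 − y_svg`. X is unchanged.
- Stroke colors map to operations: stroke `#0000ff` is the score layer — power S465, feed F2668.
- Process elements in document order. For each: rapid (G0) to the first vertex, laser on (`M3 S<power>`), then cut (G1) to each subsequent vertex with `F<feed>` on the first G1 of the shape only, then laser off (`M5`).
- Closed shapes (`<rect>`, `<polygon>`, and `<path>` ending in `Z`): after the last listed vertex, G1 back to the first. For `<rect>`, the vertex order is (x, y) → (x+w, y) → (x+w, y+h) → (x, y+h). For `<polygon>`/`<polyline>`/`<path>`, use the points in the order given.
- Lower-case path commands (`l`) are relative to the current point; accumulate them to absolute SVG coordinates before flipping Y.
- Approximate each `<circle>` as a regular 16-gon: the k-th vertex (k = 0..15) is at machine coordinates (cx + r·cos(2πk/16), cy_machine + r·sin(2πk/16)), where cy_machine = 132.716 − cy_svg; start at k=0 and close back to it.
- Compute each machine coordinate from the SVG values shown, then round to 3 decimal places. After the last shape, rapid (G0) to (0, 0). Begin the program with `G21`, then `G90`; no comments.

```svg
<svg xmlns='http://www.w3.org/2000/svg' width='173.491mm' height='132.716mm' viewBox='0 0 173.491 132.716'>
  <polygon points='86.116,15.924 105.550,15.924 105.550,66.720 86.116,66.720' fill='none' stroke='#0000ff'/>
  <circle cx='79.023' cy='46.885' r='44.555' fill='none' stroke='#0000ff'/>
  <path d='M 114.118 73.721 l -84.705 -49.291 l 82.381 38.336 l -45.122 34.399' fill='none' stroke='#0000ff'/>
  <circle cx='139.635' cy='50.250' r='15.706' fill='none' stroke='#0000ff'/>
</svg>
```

G21
G90
G0 X86.116 Y116.792
M3 S465
G1 X105.550 Y116.792 F2668
G1 X105.550 Y65.996
G1 X86.116 Y65.996
G1 X86.116 Y116.792
M5
G0 X123.578 Y85.831
M3 S465
G1 X120.186 Y102.881 F2668
G1 X110.528 Y117.336
G1 X96.073 Y126.994
G1 X79.023 Y130.386
G1 X61.973 Y126.994
G1 X47.518 Y117.336
G1 X37.860 Y102.881
G1 X34.468 Y85.831
G1 X37.860 Y68.781
G1 X47.518 Y54.326
G1 X61.973 Y44.668
G1 X79.023 Y41.276
G1 X96.073 Y44.668
G1 X110.528 Y54.326
G1 X120.186 Y68.781
G1 X123.578 Y85.831
M5
G0 X114.118 Y58.995
M3 S465
G1 X29.413 Y108.286 F2668
G1 X111.794 Y69.950
G1 X66.672 Y35.551
M5
G0 X155.341 Y82.466
M3 S465
G1 X154.145 Y88.476 F2668
G1 X150.741 Y93.572
G1 X145.645 Y96.976
G1 X139.635 Y98.172
G1 X133.625 Y96.976
G1 X128.529 Y93.572
G1 X125.125 Y88.476
G1 X123.929 Y82.466
G1 X125.125 Y76.456
G1 X128.529 Y71.360
G1 X133.625 Y67.956
G1 X139.635 Y66.760
G1 X145.645 Y67.956
G1 X150.741 Y71.360
G1 X154.145 Y76.456
G1 X155.341 Y82.466
M5
G0 X0.000 Y0.000

1 u = 1 mm; y_m = 132.716 − y.

[1] `<polygon>` rectangle, #0000ff→score S465 F2668: (86.116,116.792) → (105.550,116.792) → (105.550,65.996) → (86.116,65.996) → (86.116,116.792) (closed)

[2] `<circle>` circle, #0000ff→score S465 F2668: (123.578,85.831) → (120.186,102.881) → (110.528,117.336) → (96.073,126.994) → (79.023,130.386) → (61.973,126.994) → (47.518,117.336) → (37.860,102.881) → (34.468,85.831) → (37.860,68.781) → (47.518,54.326) → (61.973,44.668) → (79.023,41.276) → (96.073,44.668) → (110.528,54.326) → (120.186,68.781) → (123.578,85.831) (closed)

[3] `<path>` open polyline, #0000ff→score S465 F2668: (114.118,58.995) → (29.413,108.286) → (111.794,69.950) → (66.672,35.551)

[4] `<circle>` circle, #0000ff→score S465 F2668: (155.341,82.466) → (154.145,88.476) → (150.741,93.572) → (145.645,96.976) → (139.635,98.172) → (133.625,96.976) → (128.529,93.572) → (125.125,88.476) → (123.929,82.466) → (125.125,76.456) → (128.529,71.360) → (133.625,67.956) → (139.635,66.760) → (145.645,67.956) → (150.741,71.360) → (154.145,76.456) → (155.341,82.466) (closed)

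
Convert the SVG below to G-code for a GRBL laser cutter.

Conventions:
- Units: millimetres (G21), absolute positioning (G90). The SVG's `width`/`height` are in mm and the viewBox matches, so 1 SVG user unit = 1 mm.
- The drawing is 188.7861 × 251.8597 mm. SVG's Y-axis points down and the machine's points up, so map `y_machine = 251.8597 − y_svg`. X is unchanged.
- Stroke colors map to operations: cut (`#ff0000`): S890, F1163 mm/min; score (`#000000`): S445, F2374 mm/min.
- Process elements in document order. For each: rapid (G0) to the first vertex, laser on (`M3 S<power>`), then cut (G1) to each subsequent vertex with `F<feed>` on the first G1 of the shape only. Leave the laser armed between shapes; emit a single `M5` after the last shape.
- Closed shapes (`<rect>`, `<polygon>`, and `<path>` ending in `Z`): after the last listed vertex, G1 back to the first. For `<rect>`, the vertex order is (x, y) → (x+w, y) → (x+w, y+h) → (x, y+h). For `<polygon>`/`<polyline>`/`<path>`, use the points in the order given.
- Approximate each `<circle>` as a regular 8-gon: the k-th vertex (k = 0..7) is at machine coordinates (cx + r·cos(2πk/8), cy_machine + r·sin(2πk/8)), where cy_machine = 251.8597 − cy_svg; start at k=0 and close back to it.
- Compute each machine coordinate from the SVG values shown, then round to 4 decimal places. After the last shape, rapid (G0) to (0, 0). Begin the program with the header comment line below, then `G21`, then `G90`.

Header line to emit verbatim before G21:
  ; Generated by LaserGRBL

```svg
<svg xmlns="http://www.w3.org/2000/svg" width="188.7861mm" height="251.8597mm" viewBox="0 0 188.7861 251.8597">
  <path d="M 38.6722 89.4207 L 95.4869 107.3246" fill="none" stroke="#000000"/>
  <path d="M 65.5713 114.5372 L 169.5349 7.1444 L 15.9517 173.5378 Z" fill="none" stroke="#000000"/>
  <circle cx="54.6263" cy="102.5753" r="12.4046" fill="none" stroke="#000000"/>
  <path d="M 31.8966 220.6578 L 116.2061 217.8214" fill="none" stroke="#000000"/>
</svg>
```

Since the viewBox matches the mm dimensions, user units are millimetres directly. The only transform is the Y-flip y_m = 251.8597 − y_svg.

Shape 1 is a line segment drawn with `<path>`. Its stroke #000000 means score at S445, F2374. After flipping Y the toolpath is (38.6722,162.4390) → (95.4869,144.5351).

Shape 2 is a closed polygon drawn with `<path>`. Its stroke #000000 means score at S445, F2374. After flipping Y the toolpath is (65.5713,137.3225) → (169.5349,244.7153) → (15.9517,78.3219) → (65.5713,137.3225), returning to the start.

Shape 3 is a circle drawn with `<circle>`. Its stroke #000000 means score at S445, F2374. After flipping Y the toolpath is (67.0309,149.2844) → (63.3977,158.0558) → (54.6263,161.6890) → (45.8549,158.0558) → (42.2217,149.2844) → (45.8549,140.5130) → (54.6263,136.8798) → (63.3977,140.5130) → (67.0309,149.2844), returning to the start.

Shape 4 is a line segment drawn with `<path>`. Its stroke #000000 means score at S445, F2374. After flipping Y the toolpath is (31.8966,31.2019) → (116.2061,34.0383).

; Generated by LaserGRBL
G21
G90
G0 X38.6722 Y162.4390
M3 S445
G1 X95.4869 Y144.5351 F2374
G0 X65.5713 Y137.3225
M3 S445
G1 X169.5349 Y244.7153 F2374
G1 X15.9517 Y78.3219
G1 X65.5713 Y137.3225
G0 X67.0309 Y149.2844
M3 S445
G1 X63.3977 Y158.0558 F2374
G1 X54.6263 Y161.6890
G1 X45.8549 Y158.0558
G1 X42.2217 Y149.2844
G1 X45.8549 Y140.5130
G1 X54.6263 Y136.8798
G1 X63.3977 Y140.5130
G1 X67.0309 Y149.2844
G0 X31.8966 Y31.2019
M3 S445
G1 X116.2061 Y34.0383 F2374
M5
G0 X0.0000 Y0.0000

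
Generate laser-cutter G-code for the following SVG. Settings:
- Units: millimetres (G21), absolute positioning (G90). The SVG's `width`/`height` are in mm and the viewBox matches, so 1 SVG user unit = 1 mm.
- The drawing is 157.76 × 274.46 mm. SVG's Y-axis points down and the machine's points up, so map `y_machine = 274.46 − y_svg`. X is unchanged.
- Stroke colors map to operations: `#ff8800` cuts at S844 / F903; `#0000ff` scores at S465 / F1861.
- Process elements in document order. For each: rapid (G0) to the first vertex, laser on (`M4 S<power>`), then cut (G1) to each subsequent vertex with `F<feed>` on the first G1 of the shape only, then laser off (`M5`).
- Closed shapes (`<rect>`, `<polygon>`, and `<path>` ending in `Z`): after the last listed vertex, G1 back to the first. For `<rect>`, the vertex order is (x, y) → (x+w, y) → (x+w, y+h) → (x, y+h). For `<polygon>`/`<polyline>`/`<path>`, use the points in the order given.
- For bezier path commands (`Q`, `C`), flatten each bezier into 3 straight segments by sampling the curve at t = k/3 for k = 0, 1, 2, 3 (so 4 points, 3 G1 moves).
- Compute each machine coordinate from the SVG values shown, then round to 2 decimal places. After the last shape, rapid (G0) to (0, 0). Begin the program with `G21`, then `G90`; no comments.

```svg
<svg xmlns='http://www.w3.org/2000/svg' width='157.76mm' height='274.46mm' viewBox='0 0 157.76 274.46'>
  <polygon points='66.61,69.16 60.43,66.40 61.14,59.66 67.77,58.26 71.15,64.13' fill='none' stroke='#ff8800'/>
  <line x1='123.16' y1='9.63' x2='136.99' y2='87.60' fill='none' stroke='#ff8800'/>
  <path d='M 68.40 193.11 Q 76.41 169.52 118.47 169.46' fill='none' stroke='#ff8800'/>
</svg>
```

viewBox `0 0 157.76 274.46` with mm width/height → 1 unit = 1 mm. Flip: y_m = 274.46 − y_svg.

**Shape 1** — `<polygon>` regular polygon, stroke `#ff8800` → cut (S844, F903). Machine vertices: (66.61,205.30) → (60.43,208.06) → (61.14,214.80) → (67.77,216.20) → (71.15,210.33) → (66.61,205.30). Closed: final G1 returns to the first vertex.

**Shape 2** — `<line>` line segment, stroke `#ff8800` → cut (S844, F903). Machine vertices: (123.16,264.83) → (136.99,186.86). Open path.

**Shape 3** — `<path>` quadratic bezier, stroke `#ff8800` → cut (S844, F903). Control points (SVG): P0=(68.40,193.11), P1=(76.41,169.52), P2=(118.47,169.46); sampled at t=k/3. Machine vertices: (68.40,81.35) → (77.52,94.46) → (94.21,102.35) → (118.47,105.00). Open path.

G21
G90
G0 X66.61 Y205.30
M4 S844
G1 X60.43 Y208.06 F903
G1 X61.14 Y214.80
G1 X67.77 Y216.20
G1 X71.15 Y210.33
G1 X66.61 Y205.30
M5
G0 X123.16 Y264.83
M4 S844
G1 X136.99 Y186.86 F903
M5
G0 X68.40 Y81.35
M4 S844
G1 X77.52 Y94.46 F903
G1 X94.21 Y102.35
G1 X118.47 Y105.00
M5
G0 X0.00 Y0.00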